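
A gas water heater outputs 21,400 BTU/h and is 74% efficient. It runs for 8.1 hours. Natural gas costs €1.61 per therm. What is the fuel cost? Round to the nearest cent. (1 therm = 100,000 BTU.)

Heat delivered = 21,400 BTU/h × 8.1 h = 173,340 BTU
Gas input = 173,340 / 0.74 = 234,243 BTU
= 234,243 / 100,000 = 2.342 therm
Cost = 2.342 × €1.61/therm = €3.77

€3.77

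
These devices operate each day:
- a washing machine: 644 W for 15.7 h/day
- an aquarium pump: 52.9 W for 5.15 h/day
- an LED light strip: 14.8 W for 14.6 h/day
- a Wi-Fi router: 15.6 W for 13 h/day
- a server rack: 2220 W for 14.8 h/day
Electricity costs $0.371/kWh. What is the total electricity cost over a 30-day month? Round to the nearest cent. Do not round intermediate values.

$485.91

washing machine: 644 W × 15.7 h × 30 d = 303,324 Wh = 303.3 kWh
aquarium pump: 52.9 W × 5.15 h × 30 d = 8,173 Wh = 8.173 kWh
LED light strip: 14.8 W × 14.6 h × 30 d = 6,482 Wh = 6.482 kWh
Wi-Fi router: 15.6 W × 13 h × 30 d = 6,084 Wh = 6.084 kWh
server rack: 2220 W × 14.8 h × 30 d = 985,680 Wh = 985.7 kWh
Total energy = 303.3 + 8.173 + 6.482 + 6.084 + 985.7 = 1,310 kWh
Cost = 1,310 kWh × $0.371 = $485.91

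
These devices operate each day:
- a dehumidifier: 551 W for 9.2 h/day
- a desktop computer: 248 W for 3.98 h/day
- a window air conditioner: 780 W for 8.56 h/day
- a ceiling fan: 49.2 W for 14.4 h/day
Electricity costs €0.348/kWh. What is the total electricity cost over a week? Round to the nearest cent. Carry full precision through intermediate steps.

€32.74

dehumidifier: 551 W × 9.2 h × 7 d = 35,484 Wh = 35.48 kWh
desktop computer: 248 W × 3.98 h × 7 d = 6,909 Wh = 6.909 kWh
window air conditioner: 780 W × 8.56 h × 7 d = 46,738 Wh = 46.74 kWh
ceiling fan: 49.2 W × 14.4 h × 7 d = 4,959 Wh = 4.959 kWh
Total energy = 35.48 + 6.909 + 46.74 + 4.959 = 94.09 kWh
Cost = 94.09 kWh × €0.348 = €32.74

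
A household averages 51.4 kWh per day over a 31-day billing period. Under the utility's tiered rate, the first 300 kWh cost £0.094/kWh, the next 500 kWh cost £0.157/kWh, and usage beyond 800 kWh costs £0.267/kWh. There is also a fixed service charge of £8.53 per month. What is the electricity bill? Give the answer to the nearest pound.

Usage = 51.4 kWh/day × 31 days = 1593.4 kWh
First 300 kWh × £0.094 = £28.20
Next 500 kWh × £0.157 = £78.50
Remaining 793.4 kWh × £0.267 = £211.84
Energy charge = £318.54; + service £8.53 = £327.07 ≈ £327

£327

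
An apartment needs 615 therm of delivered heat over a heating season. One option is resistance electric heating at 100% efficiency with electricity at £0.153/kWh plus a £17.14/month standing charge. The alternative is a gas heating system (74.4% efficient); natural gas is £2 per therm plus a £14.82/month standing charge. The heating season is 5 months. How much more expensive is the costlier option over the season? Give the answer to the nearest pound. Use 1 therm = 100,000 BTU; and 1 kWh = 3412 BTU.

Heat load = 615 therm × 100,000 = 61,500,000 BTU
Gas: input = 61,500,000 / 0.744 = 82,661,290 BTU = 826.6 therm → 826.6 × £2 = £1,653.23; + 5 × £14.82 standing = £1,727.33
Electric: 61,500,000 BTU / 3412 = 18,020 kWh → × £0.153 = £2,757.77; + 5 × £17.14 standing = £2,843.47
Difference = |£1,727.33 − £2,843.47| = £1,116.14 ≈ £1116

£1116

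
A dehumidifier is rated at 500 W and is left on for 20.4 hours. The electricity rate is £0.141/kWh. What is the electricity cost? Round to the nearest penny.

£1.44

Energy = 500 W × 20.4 h = 10,200 Wh = 10.2 kWh
Cost = 10.2 kWh × £0.141/kWh = £1.44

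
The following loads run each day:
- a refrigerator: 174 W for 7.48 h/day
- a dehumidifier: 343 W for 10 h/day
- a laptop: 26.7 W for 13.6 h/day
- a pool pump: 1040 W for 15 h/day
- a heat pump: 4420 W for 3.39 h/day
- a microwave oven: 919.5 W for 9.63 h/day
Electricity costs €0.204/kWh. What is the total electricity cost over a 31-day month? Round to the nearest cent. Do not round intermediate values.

refrigerator: 174 W × 7.48 h × 31 d = 40,347 Wh = 40.35 kWh
dehumidifier: 343 W × 10 h × 31 d = 106,330 Wh = 106.3 kWh
laptop: 26.7 W × 13.6 h × 31 d = 11,257 Wh = 11.26 kWh
pool pump: 1040 W × 15 h × 31 d = 483,600 Wh = 483.6 kWh
heat pump: 4420 W × 3.39 h × 31 d = 464,498 Wh = 464.5 kWh
microwave oven: 919.5 W × 9.63 h × 31 d = 274,498 Wh = 274.5 kWh
Total energy = 40.35 + 106.3 + 11.26 + 483.6 + 464.5 + 274.5 = 1,381 kWh
Cost = 1,381 kWh × €0.204 = €281.63

€281.63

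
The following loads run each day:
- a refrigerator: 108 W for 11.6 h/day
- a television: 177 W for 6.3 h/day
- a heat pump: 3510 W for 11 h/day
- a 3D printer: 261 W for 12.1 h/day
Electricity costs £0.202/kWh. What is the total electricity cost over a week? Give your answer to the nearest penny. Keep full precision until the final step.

refrigerator: 108 W × 11.6 h × 7 d = 8,770 Wh = 8.77 kWh
television: 177 W × 6.3 h × 7 d = 7,806 Wh = 7.806 kWh
heat pump: 3510 W × 11 h × 7 d = 270,270 Wh = 270.3 kWh
3D printer: 261 W × 12.1 h × 7 d = 22,107 Wh = 22.11 kWh
Total energy = 8.77 + 7.806 + 270.3 + 22.11 = 309 kWh
Cost = 309 kWh × £0.202 = £62.41

£62.41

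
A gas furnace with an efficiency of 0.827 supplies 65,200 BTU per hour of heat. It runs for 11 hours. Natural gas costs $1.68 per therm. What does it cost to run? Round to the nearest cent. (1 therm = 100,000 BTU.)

$14.57

Heat delivered = 65,200 BTU/h × 11 h = 717,200 BTU
Gas input = 717,200 / 0.827 = 867,231 BTU
= 867,231 / 100,000 = 8.672 therm
Cost = 8.672 × $1.68/therm = $14.57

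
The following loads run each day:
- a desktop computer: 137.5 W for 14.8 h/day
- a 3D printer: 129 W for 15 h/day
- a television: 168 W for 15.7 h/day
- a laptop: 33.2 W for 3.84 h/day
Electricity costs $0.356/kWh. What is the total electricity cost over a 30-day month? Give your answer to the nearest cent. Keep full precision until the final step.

$71.93

desktop computer: 137.5 W × 14.8 h × 30 d = 61,050 Wh = 61.05 kWh
3D printer: 129 W × 15 h × 30 d = 58,050 Wh = 58.05 kWh
television: 168 W × 15.7 h × 30 d = 79,128 Wh = 79.13 kWh
laptop: 33.2 W × 3.84 h × 30 d = 3,825 Wh = 3.825 kWh
Total energy = 61.05 + 58.05 + 79.13 + 3.825 = 202.1 kWh
Cost = 202.1 kWh × $0.356 = $71.93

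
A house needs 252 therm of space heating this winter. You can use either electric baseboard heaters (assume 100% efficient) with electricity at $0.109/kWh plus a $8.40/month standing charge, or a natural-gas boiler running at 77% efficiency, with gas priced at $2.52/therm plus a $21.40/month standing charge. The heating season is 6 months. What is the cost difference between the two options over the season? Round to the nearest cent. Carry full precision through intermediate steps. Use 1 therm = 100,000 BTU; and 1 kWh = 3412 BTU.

Heat load = 252 therm × 100,000 = 25,200,000 BTU
Gas: input = 25,200,000 / 0.77 = 32,727,273 BTU = 327.3 therm → 327.3 × $2.52 = $824.73; + 6 × $21.40 standing = $953.13
Electric: 25,200,000 BTU / 3412 = 7,386 kWh → × $0.109 = $805.04; + 6 × $8.40 standing = $855.44
Difference = |$953.13 − $855.44| = $97.69

$97.69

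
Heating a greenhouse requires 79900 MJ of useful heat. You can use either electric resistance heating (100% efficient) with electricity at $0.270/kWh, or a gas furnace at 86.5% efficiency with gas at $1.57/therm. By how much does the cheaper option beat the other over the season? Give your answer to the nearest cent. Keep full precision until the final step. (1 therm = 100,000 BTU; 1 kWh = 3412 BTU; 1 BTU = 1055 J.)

$4618.46

Heat load = 79900 MJ = 79,900,000,000 J / 1055 = 75,734,597 BTU
Gas: input = 75,734,597 / 0.865 = 87,554,448 BTU = 875.5 therm → 875.5 × $1.57 = $1,374.60
Electric: 75,734,597 BTU / 3412 = 22,200 kWh → × $0.270 = $5,993.07
Difference = |$1,374.60 − $5,993.07| = $4,618.46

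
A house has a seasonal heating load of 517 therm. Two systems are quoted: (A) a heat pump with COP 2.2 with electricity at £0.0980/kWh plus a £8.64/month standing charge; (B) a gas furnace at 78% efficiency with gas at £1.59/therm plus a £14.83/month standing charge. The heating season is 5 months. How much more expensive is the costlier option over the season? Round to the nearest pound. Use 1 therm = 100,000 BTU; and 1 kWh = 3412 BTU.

Heat load = 517 therm × 100,000 = 51,700,000 BTU
Gas: input = 51,700,000 / 0.78 = 66,282,051 BTU = 662.8 therm → 662.8 × £1.59 = £1,053.88; + 5 × £14.83 standing = £1,128.03
Heat pump: 51,700,000 BTU / 3412 = 15,150 kWh heat; / 2.2 = 6,887 kWh in → × £0.0980 = £674.97; + 5 × £8.64 standing = £718.17
Difference = |£1,128.03 − £718.17| = £409.86 ≈ £410

£410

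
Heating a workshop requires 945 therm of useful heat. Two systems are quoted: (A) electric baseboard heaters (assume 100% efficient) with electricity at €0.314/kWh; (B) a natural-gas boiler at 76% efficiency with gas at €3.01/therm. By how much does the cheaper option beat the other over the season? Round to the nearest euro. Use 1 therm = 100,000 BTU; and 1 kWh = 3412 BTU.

Heat load = 945 therm × 100,000 = 94,500,000 BTU
Gas: input = 94,500,000 / 0.760 = 124,342,105 BTU = 1,243 therm → 1,243 × €3.01 = €3,742.70
Electric: 94,500,000 BTU / 3412 = 27,700 kWh → × €0.314 = €8,696.66
Difference = |€3,742.70 − €8,696.66| = €4,953.96 ≈ €4954

€4954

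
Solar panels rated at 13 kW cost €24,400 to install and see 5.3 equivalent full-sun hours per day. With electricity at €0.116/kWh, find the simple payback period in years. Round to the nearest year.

8 years

Daily generation = 13 kW × 5.3 h = 68.9 kWh
Annual generation = 68.9 × 365 = 25148 kWh
Annual savings = 25148 × €0.116 = €2,917.23
Payback = €24,400 / €2,917.23 = 8.36 years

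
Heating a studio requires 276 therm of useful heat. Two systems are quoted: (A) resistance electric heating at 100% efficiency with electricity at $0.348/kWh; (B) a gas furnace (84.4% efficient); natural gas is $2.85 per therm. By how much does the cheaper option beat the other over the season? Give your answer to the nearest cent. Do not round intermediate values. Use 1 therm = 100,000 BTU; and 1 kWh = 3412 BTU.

$1883.02

Heat load = 276 therm × 100,000 = 27,600,000 BTU
Gas: input = 27,600,000 / 0.844 = 32,701,422 BTU = 327 therm → 327 × $2.85 = $931.99
Electric: 27,600,000 BTU / 3412 = 8,089 kWh → × $0.348 = $2,815.01
Difference = |$931.99 − $2,815.01| = $1,883.02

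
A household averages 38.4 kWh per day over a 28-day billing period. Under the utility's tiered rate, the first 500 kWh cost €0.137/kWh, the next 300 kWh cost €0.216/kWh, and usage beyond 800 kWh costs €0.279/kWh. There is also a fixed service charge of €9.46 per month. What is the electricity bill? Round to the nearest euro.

Usage = 38.4 kWh/day × 28 days = 1075.2 kWh
First 500 kWh × €0.137 = €68.50
Next 300 kWh × €0.216 = €64.80
Remaining 275.2 kWh × €0.279 = €76.78
Energy charge = €210.08; + service €9.46 = €219.54 ≈ €220

€220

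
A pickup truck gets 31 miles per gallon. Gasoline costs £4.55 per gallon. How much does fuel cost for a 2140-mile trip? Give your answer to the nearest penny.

£314.10

Fuel = 2140 mi / 31 mpg = 69.03 gal
Cost = 69.03 gal × £4.55/gal = £314.10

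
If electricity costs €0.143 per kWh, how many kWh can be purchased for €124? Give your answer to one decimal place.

867.1 kWh

€124 / €0.143 per kWh = 867.1 kWh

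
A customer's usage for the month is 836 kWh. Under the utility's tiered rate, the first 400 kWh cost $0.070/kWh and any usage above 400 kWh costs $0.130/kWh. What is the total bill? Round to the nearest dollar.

$85

First 400 kWh × $0.070 = $28.00
Remaining 436 kWh × $0.130 = $56.68
Total = $84.68 ≈ $85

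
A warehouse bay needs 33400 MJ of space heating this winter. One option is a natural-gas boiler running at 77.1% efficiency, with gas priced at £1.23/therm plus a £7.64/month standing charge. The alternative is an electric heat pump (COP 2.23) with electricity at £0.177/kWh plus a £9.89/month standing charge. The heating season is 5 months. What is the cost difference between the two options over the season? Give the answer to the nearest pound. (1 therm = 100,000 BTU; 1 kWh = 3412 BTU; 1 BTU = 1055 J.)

£243

Heat load = 33400 MJ = 33,400,000,000 J / 1055 = 31,658,768 BTU
Gas: input = 31,658,768 / 0.771 = 41,061,956 BTU = 410.6 therm → 410.6 × £1.23 = £505.06; + 5 × £7.64 standing = £543.26
Heat pump: 31,658,768 BTU / 3412 = 9,279 kWh heat; / 2.23 = 4,161 kWh in → × £0.177 = £736.47; + 5 × £9.89 standing = £785.92
Difference = |£543.26 − £785.92| = £242.66 ≈ £243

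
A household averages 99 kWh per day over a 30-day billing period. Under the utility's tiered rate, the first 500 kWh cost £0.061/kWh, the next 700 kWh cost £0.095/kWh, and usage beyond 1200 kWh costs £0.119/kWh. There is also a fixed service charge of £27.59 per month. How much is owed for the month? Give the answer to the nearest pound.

£335

Usage = 99 kWh/day × 30 days = 2970 kWh
First 500 kWh × £0.061 = £30.50
Next 700 kWh × £0.095 = £66.50
Remaining 1770 kWh × £0.119 = £210.63
Energy charge = £307.63; + service £27.59 = £335.22 ≈ £335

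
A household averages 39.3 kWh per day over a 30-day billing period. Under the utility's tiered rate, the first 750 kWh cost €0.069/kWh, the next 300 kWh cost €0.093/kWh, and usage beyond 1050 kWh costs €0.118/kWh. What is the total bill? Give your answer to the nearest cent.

€94.87

Usage = 39.3 kWh/day × 30 days = 1179 kWh
First 750 kWh × €0.069 = €51.75
Next 300 kWh × €0.093 = €27.90
Remaining 129 kWh × €0.118 = €15.22
Total = €94.87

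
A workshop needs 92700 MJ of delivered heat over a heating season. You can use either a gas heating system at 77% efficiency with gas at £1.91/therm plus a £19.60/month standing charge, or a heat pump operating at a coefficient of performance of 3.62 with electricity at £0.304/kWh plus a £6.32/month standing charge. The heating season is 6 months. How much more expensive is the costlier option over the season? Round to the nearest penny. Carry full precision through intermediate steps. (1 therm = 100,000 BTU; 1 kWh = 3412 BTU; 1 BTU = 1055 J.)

£96.61

Heat load = 92700 MJ = 92,700,000,000 J / 1055 = 87,867,299 BTU
Gas: input = 87,867,299 / 0.77 = 114,113,375 BTU = 1,141 therm → 1,141 × £1.91 = £2,179.57; + 6 × £19.60 standing = £2,297.17
Heat pump: 87,867,299 BTU / 3412 = 25,750 kWh heat; / 3.62 = 7,114 kWh in → × £0.304 = £2,162.64; + 6 × £6.32 standing = £2,200.56
Difference = |£2,297.17 − £2,200.56| = £96.61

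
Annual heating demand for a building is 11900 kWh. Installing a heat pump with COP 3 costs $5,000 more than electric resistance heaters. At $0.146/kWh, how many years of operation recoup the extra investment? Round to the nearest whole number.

Resistance: 11900 kWh × $0.146 = $1,737.40/yr
Heat pump: 11900 / 3 = 3967 kWh in → × $0.146 = $579.13/yr
Annual savings = $1,158.27
Payback = $5,000 / $1,158.27 = 4.32 years

4 years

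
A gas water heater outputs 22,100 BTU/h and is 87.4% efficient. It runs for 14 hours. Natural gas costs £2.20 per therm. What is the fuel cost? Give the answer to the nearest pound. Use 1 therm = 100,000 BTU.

Heat delivered = 22,100 BTU/h × 14 h = 309,400 BTU
Gas input = 309,400 / 0.874 = 354,005 BTU
= 354,005 / 100,000 = 3.54 therm
Cost = 3.54 × £2.20/therm = £7.79 ≈ £8

£8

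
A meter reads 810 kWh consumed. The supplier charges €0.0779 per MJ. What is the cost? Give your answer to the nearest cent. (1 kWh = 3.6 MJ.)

€227.16

810 kWh × (3.6 MJ/kWh) = 2,916 MJ
Cost = 2,916 MJ × €0.0779/MJ = €227.16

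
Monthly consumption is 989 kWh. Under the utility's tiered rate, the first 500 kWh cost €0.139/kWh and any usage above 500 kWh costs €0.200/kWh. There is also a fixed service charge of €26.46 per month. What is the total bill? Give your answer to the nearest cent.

First 500 kWh × €0.139 = €69.50
Remaining 489 kWh × €0.200 = €97.80
Energy charge = €167.30; + service €26.46 = €193.76

€193.76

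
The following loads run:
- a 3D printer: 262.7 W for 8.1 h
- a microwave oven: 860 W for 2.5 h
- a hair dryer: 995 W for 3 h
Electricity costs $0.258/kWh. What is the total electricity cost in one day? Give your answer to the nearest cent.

3D printer: 262.7 W × 8.1 h = 2,128 Wh = 2.128 kWh
microwave oven: 860 W × 2.5 h = 2,150 Wh = 2.15 kWh
hair dryer: 995 W × 3 h = 2,985 Wh = 2.985 kWh
Total energy = 2.128 + 2.15 + 2.985 = 7.263 kWh
Cost = 7.263 kWh × $0.258 = $1.87

$1.87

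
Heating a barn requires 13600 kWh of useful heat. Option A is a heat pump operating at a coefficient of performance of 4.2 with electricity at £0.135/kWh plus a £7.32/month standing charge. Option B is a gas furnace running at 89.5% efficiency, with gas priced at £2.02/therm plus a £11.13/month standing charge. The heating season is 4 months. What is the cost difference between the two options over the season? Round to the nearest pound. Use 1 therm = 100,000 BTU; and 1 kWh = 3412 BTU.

Heat load = 13600 kWh × 3412 = 46,403,200 BTU
Gas: input = 46,403,200 / 0.895 = 51,847,151 BTU = 518.5 therm → 518.5 × £2.02 = £1,047.31; + 4 × £11.13 standing = £1,091.83
Heat pump: 46,403,200 BTU / 3412 = 13,600 kWh heat; / 4.2 = 3,238 kWh in → × £0.135 = £437.14; + 4 × £7.32 standing = £466.42
Difference = |£1,091.83 − £466.42| = £625.41 ≈ £625

£625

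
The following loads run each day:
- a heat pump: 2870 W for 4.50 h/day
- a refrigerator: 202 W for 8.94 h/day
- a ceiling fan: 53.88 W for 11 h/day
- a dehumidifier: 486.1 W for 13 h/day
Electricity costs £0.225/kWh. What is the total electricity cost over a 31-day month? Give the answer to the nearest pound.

£151

heat pump: 2870 W × 4.50 h × 31 d = 400,365 Wh = 400.4 kWh
refrigerator: 202 W × 8.94 h × 31 d = 55,982 Wh = 55.98 kWh
ceiling fan: 53.88 W × 11 h × 31 d = 18,373 Wh = 18.37 kWh
dehumidifier: 486.1 W × 13 h × 31 d = 195,898 Wh = 195.9 kWh
Total energy = 400.4 + 55.98 + 18.37 + 195.9 = 670.6 kWh
Cost = 670.6 kWh × £0.225 = £150.89 ≈ £151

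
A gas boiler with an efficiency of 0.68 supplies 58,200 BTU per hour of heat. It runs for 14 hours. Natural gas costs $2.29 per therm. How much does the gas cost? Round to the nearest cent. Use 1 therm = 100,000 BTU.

Heat delivered = 58,200 BTU/h × 14 h = 814,800 BTU
Gas input = 814,800 / 0.68 = 1,198,235 BTU
= 1,198,235 / 100,000 = 11.98 therm
Cost = 11.98 × $2.29/therm = $27.44

$27.44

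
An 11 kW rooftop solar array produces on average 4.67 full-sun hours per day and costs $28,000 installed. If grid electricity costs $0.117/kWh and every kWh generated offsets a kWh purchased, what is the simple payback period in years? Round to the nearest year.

13 years

Daily generation = 11 kW × 4.67 h = 51.37 kWh
Annual generation = 51.37 × 365 = 18750 kWh
Annual savings = 18750 × $0.117 = $2,193.76
Payback = $28,000 / $2,193.76 = 12.8 years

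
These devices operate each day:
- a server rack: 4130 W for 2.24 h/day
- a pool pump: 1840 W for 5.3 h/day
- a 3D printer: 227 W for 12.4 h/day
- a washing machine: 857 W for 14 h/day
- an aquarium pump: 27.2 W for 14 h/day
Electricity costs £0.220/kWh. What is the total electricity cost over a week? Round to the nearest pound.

server rack: 4130 W × 2.24 h × 7 d = 64,758 Wh = 64.76 kWh
pool pump: 1840 W × 5.3 h × 7 d = 68,264 Wh = 68.26 kWh
3D printer: 227 W × 12.4 h × 7 d = 19,704 Wh = 19.7 kWh
washing machine: 857 W × 14 h × 7 d = 83,986 Wh = 83.99 kWh
aquarium pump: 27.2 W × 14 h × 7 d = 2,666 Wh = 2.666 kWh
Total energy = 64.76 + 68.26 + 19.7 + 83.99 + 2.666 = 239.4 kWh
Cost = 239.4 kWh × £0.220 = £52.66 ≈ £53

£53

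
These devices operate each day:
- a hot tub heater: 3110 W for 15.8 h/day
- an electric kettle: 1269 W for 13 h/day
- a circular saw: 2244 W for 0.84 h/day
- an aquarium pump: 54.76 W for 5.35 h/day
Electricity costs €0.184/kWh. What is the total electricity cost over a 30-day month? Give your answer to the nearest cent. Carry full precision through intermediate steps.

€374.33

hot tub heater: 3110 W × 15.8 h × 30 d = 1,474,140 Wh = 1,474 kWh
electric kettle: 1269 W × 13 h × 30 d = 494,910 Wh = 494.9 kWh
circular saw: 2244 W × 0.84 h × 30 d = 56,549 Wh = 56.55 kWh
aquarium pump: 54.76 W × 5.35 h × 30 d = 8,789 Wh = 8.789 kWh
Total energy = 1,474 + 494.9 + 56.55 + 8.789 = 2,034 kWh
Cost = 2,034 kWh × €0.184 = €374.33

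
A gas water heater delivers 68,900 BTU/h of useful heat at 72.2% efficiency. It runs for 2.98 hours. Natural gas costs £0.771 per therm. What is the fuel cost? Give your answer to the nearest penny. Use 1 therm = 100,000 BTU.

£2.19

Heat delivered = 68,900 BTU/h × 2.98 h = 205,322 BTU
Gas input = 205,322 / 0.722 = 284,380 BTU
= 284,380 / 100,000 = 2.844 therm
Cost = 2.844 × £0.771/therm = £2.19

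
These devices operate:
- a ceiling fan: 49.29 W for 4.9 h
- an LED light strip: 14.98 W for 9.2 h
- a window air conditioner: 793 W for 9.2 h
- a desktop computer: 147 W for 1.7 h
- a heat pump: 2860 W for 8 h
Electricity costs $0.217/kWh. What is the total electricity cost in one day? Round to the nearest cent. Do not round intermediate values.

ceiling fan: 49.29 W × 4.9 h = 242 Wh = 0.2415 kWh
LED light strip: 14.98 W × 9.2 h = 138 Wh = 0.1378 kWh
window air conditioner: 793 W × 9.2 h = 7,296 Wh = 7.296 kWh
desktop computer: 147 W × 1.7 h = 250 Wh = 0.2499 kWh
heat pump: 2860 W × 8 h = 22,880 Wh = 22.88 kWh
Total energy = 0.2415 + 0.1378 + 7.296 + 0.2499 + 22.88 = 30.8 kWh
Cost = 30.8 kWh × $0.217 = $6.68

$6.68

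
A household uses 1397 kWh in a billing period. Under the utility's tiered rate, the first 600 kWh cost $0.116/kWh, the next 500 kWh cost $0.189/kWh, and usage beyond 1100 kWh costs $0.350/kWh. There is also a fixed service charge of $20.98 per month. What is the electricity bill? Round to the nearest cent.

First 600 kWh × $0.116 = $69.60
Next 500 kWh × $0.189 = $94.50
Remaining 297 kWh × $0.350 = $103.95
Energy charge = $268.05; + service $20.98 = $289.03

$289.03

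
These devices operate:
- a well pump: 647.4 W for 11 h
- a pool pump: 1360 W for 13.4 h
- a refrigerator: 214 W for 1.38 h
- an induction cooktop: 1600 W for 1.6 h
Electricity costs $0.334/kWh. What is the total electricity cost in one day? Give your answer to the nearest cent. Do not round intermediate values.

well pump: 647.4 W × 11 h = 7,121 Wh = 7.121 kWh
pool pump: 1360 W × 13.4 h = 18,224 Wh = 18.22 kWh
refrigerator: 214 W × 1.38 h = 295 Wh = 0.2953 kWh
induction cooktop: 1600 W × 1.6 h = 2,560 Wh = 2.56 kWh
Total energy = 7.121 + 18.22 + 0.2953 + 2.56 = 28.2 kWh
Cost = 28.2 kWh × $0.334 = $9.42

$9.42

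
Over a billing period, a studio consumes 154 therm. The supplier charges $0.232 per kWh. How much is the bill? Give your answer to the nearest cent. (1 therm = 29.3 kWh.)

154 therm × (29.3 kWh/therm) = 4,512 kWh
Cost = 4,512 kWh × $0.232/kWh = $1,046.83

$1046.83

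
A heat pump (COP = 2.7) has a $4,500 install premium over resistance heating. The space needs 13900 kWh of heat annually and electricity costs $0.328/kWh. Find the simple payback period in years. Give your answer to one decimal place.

1.6 years

Resistance: 13900 kWh × $0.328 = $4,559.20/yr
Heat pump: 13900 / 2.7 = 5148 kWh in → × $0.328 = $1,688.59/yr
Annual savings = $2,870.61
Payback = $4,500 / $2,870.61 = 1.57 years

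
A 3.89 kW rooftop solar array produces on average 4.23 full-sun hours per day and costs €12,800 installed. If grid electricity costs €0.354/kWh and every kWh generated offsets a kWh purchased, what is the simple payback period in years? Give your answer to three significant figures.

6.02 years

Daily generation = 3.89 kW × 4.23 h = 16.45 kWh
Annual generation = 16.45 × 365 = 6006 kWh
Annual savings = 6006 × €0.354 = €2,126.11
Payback = €12,800 / €2,126.11 = 6.02 years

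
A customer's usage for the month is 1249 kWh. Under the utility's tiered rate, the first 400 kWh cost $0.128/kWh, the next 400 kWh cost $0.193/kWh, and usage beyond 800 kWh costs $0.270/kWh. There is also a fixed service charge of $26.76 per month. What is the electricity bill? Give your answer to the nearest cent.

First 400 kWh × $0.128 = $51.20
Next 400 kWh × $0.193 = $77.20
Remaining 449 kWh × $0.270 = $121.23
Energy charge = $249.63; + service $26.76 = $276.39

$276.39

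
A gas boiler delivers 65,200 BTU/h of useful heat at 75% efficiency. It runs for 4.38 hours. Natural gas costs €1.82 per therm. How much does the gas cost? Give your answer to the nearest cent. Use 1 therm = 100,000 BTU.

€6.93

Heat delivered = 65,200 BTU/h × 4.38 h = 285,576 BTU
Gas input = 285,576 / 0.75 = 380,768 BTU
= 380,768 / 100,000 = 3.808 therm
Cost = 3.808 × €1.82/therm = €6.93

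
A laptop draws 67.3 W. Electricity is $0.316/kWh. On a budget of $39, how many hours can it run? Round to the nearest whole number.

1834 h

Energy budget = $39 / $0.316 per kWh = 123.4 kWh = 123,418 Wh
Runtime = 123,418 Wh / 67.3 W = 1,834 h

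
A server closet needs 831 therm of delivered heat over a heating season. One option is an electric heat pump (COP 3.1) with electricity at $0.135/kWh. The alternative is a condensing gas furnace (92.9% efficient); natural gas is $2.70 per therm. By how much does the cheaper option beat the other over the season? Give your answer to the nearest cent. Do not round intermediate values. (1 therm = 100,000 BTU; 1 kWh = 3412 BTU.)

$1354.55

Heat load = 831 therm × 100,000 = 83,100,000 BTU
Gas: input = 83,100,000 / 0.929 = 89,451,023 BTU = 894.5 therm → 894.5 × $2.70 = $2,415.18
Heat pump: 83,100,000 BTU / 3412 = 24,360 kWh heat; / 3.1 = 7,857 kWh in → × $0.135 = $1,060.63
Difference = |$2,415.18 − $1,060.63| = $1,354.55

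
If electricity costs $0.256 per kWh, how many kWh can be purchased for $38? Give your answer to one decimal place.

$38 / $0.256 per kWh = 148.4 kWh

148.4 kWh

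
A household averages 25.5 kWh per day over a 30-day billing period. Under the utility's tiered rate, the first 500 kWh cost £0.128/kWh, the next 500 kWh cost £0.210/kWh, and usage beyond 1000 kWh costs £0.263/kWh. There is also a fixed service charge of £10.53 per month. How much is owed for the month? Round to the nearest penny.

£130.18

Usage = 25.5 kWh/day × 30 days = 765 kWh
First 500 kWh × £0.128 = £64.00
Next 265 kWh × £0.210 = £55.65
Remaining tier: 0 kWh (not reached)
Energy charge = £119.65; + service £10.53 = £130.18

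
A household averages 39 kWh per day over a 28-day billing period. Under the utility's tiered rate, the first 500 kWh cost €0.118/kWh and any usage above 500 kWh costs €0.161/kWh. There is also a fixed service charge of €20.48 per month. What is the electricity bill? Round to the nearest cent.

Usage = 39 kWh/day × 28 days = 1092 kWh
First 500 kWh × €0.118 = €59.00
Remaining 592 kWh × €0.161 = €95.31
Energy charge = €154.31; + service €20.48 = €174.79

€174.79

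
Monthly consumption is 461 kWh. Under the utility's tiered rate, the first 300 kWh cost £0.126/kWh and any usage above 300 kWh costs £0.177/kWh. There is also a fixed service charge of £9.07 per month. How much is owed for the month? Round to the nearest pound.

First 300 kWh × £0.126 = £37.80
Remaining 161 kWh × £0.177 = £28.50
Energy charge = £66.30; + service £9.07 = £75.37 ≈ £75

£75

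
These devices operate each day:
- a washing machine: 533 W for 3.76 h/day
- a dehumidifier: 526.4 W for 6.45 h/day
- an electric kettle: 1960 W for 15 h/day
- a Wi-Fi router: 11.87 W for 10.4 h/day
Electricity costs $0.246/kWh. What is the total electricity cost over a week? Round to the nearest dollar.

washing machine: 533 W × 3.76 h × 7 d = 14,029 Wh = 14.03 kWh
dehumidifier: 526.4 W × 6.45 h × 7 d = 23,767 Wh = 23.77 kWh
electric kettle: 1960 W × 15 h × 7 d = 205,800 Wh = 205.8 kWh
Wi-Fi router: 11.87 W × 10.4 h × 7 d = 864 Wh = 0.8641 kWh
Total energy = 14.03 + 23.77 + 205.8 + 0.8641 = 244.5 kWh
Cost = 244.5 kWh × $0.246 = $60.14 ≈ $60

$60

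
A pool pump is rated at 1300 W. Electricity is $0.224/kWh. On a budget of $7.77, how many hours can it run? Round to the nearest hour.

Energy budget = $7.77 / $0.224 per kWh = 34.69 kWh = 34,688 Wh
Runtime = 34,688 Wh / 1300 W = 26.68 h

27 h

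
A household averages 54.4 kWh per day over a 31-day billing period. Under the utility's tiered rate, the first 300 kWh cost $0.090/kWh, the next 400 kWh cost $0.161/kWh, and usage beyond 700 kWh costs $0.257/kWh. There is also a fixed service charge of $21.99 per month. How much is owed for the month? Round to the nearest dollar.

Usage = 54.4 kWh/day × 31 days = 1686.4 kWh
First 300 kWh × $0.090 = $27.00
Next 400 kWh × $0.161 = $64.40
Remaining 986.4 kWh × $0.257 = $253.50
Energy charge = $344.90; + service $21.99 = $366.89 ≈ $367

$367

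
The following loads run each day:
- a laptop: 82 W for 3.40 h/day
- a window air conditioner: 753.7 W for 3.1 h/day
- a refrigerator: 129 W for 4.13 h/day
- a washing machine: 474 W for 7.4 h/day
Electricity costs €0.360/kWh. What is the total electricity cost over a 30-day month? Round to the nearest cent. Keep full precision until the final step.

laptop: 82 W × 3.40 h × 30 d = 8,364 Wh = 8.364 kWh
window air conditioner: 753.7 W × 3.1 h × 30 d = 70,094 Wh = 70.09 kWh
refrigerator: 129 W × 4.13 h × 30 d = 15,983 Wh = 15.98 kWh
washing machine: 474 W × 7.4 h × 30 d = 105,228 Wh = 105.2 kWh
Total energy = 8.364 + 70.09 + 15.98 + 105.2 = 199.7 kWh
Cost = 199.7 kWh × €0.360 = €71.88

€71.88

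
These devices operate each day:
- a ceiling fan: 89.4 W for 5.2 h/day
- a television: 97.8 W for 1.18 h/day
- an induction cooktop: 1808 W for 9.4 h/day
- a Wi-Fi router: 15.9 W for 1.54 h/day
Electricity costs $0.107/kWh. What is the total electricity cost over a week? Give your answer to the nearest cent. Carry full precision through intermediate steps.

ceiling fan: 89.4 W × 5.2 h × 7 d = 3,254 Wh = 3.254 kWh
television: 97.8 W × 1.18 h × 7 d = 808 Wh = 0.8078 kWh
induction cooktop: 1808 W × 9.4 h × 7 d = 118,966 Wh = 119 kWh
Wi-Fi router: 15.9 W × 1.54 h × 7 d = 171 Wh = 0.1714 kWh
Total energy = 3.254 + 0.8078 + 119 + 0.1714 = 123.2 kWh
Cost = 123.2 kWh × $0.107 = $13.18

$13.18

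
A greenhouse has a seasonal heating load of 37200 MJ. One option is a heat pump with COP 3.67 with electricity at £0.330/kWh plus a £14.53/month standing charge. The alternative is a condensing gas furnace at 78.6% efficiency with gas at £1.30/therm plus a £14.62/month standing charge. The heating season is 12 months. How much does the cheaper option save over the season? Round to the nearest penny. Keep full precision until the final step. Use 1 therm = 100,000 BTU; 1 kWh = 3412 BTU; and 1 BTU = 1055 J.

Heat load = 37200 MJ = 37,200,000,000 J / 1055 = 35,260,664 BTU
Gas: input = 35,260,664 / 0.786 = 44,860,895 BTU = 448.6 therm → 448.6 × £1.30 = £583.19; + 12 × £14.62 standing = £758.63
Heat pump: 35,260,664 BTU / 3412 = 10,330 kWh heat; / 3.67 = 2,816 kWh in → × £0.330 = £929.24; + 12 × £14.53 standing = £1,103.60
Difference = |£758.63 − £1,103.60| = £344.97

£344.97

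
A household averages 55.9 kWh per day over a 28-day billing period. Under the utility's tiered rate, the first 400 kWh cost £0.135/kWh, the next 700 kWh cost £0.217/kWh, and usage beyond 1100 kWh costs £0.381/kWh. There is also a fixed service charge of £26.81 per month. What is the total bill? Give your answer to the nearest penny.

Usage = 55.9 kWh/day × 28 days = 1565.2 kWh
First 400 kWh × £0.135 = £54.00
Next 700 kWh × £0.217 = £151.90
Remaining 465.2 kWh × £0.381 = £177.24
Energy charge = £383.14; + service £26.81 = £409.95

£409.95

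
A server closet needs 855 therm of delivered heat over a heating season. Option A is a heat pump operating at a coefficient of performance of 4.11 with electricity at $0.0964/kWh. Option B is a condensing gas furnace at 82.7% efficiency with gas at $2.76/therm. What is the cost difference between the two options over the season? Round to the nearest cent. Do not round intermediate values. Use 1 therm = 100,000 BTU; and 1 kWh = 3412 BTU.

$2265.70

Heat load = 855 therm × 100,000 = 85,500,000 BTU
Gas: input = 85,500,000 / 0.827 = 103,385,732 BTU = 1,034 therm → 1,034 × $2.76 = $2,853.45
Heat pump: 85,500,000 BTU / 3412 = 25,060 kWh heat; / 4.11 = 6,097 kWh in → × $0.0964 = $587.75
Difference = |$2,853.45 − $587.75| = $2,265.70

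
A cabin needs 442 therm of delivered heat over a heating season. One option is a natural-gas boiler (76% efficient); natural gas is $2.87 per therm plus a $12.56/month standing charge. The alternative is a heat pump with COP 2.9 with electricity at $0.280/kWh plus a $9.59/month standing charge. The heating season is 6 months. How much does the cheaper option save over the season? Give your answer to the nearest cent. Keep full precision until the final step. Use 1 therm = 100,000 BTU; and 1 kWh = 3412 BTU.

Heat load = 442 therm × 100,000 = 44,200,000 BTU
Gas: input = 44,200,000 / 0.76 = 58,157,895 BTU = 581.6 therm → 581.6 × $2.87 = $1,669.13; + 6 × $12.56 standing = $1,744.49
Heat pump: 44,200,000 BTU / 3412 = 12,950 kWh heat; / 2.9 = 4,467 kWh in → × $0.280 = $1,250.76; + 6 × $9.59 standing = $1,308.30
Difference = |$1,744.49 − $1,308.30| = $436.19

$436.19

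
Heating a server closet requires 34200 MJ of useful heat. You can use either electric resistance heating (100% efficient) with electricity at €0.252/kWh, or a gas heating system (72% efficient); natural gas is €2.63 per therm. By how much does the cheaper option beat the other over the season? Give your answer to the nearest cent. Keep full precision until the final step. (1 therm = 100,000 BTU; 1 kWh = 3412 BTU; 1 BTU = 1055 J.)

€1210.10

Heat load = 34200 MJ = 34,200,000,000 J / 1055 = 32,417,062 BTU
Gas: input = 32,417,062 / 0.72 = 45,023,697 BTU = 450.2 therm → 450.2 × €2.63 = €1,184.12
Electric: 32,417,062 BTU / 3412 = 9,501 kWh → × €0.252 = €2,394.23
Difference = |€1,184.12 − €2,394.23| = €1,210.10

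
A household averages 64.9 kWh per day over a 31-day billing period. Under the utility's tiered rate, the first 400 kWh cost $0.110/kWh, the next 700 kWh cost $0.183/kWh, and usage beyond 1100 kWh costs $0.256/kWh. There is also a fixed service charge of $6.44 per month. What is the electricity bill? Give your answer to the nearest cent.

Usage = 64.9 kWh/day × 31 days = 2011.9 kWh
First 400 kWh × $0.110 = $44.00
Next 700 kWh × $0.183 = $128.10
Remaining 911.9 kWh × $0.256 = $233.45
Energy charge = $405.55; + service $6.44 = $411.99

$411.99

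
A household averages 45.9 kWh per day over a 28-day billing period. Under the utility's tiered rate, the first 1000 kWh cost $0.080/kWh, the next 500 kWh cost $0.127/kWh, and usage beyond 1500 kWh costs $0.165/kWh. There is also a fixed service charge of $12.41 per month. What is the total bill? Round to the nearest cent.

Usage = 45.9 kWh/day × 28 days = 1285.2 kWh
First 1000 kWh × $0.080 = $80.00
Next 285.2 kWh × $0.127 = $36.22
Remaining tier: 0 kWh (not reached)
Energy charge = $116.22; + service $12.41 = $128.63

$128.63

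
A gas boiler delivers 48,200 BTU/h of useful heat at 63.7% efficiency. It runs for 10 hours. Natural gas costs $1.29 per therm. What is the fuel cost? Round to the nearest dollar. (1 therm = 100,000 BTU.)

Heat delivered = 48,200 BTU/h × 10 h = 482,000 BTU
Gas input = 482,000 / 0.637 = 756,672 BTU
= 756,672 / 100,000 = 7.567 therm
Cost = 7.567 × $1.29/therm = $9.76 ≈ $10

$10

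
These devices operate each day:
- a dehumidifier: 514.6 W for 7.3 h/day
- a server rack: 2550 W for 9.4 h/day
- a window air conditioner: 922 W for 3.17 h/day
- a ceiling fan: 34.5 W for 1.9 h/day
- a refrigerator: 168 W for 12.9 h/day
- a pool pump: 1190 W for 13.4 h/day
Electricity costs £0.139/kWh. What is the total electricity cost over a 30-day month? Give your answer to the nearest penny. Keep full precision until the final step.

dehumidifier: 514.6 W × 7.3 h × 30 d = 112,697 Wh = 112.7 kWh
server rack: 2550 W × 9.4 h × 30 d = 719,100 Wh = 719.1 kWh
window air conditioner: 922 W × 3.17 h × 30 d = 87,682 Wh = 87.68 kWh
ceiling fan: 34.5 W × 1.9 h × 30 d = 1,966 Wh = 1.966 kWh
refrigerator: 168 W × 12.9 h × 30 d = 65,016 Wh = 65.02 kWh
pool pump: 1190 W × 13.4 h × 30 d = 478,380 Wh = 478.4 kWh
Total energy = 112.7 + 719.1 + 87.68 + 1.966 + 65.02 + 478.4 = 1,465 kWh
Cost = 1,465 kWh × £0.139 = £203.61

£203.61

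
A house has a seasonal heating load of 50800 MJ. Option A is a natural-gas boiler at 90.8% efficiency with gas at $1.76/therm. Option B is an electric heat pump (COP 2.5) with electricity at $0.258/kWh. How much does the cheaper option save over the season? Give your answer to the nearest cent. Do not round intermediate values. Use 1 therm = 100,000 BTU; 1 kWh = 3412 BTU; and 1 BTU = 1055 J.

$523.07

Heat load = 50800 MJ = 50,800,000,000 J / 1055 = 48,151,659 BTU
Gas: input = 48,151,659 / 0.908 = 53,030,461 BTU = 530.3 therm → 530.3 × $1.76 = $933.34
Heat pump: 48,151,659 BTU / 3412 = 14,110 kWh heat; / 2.5 = 5,645 kWh in → × $0.258 = $1,456.40
Difference = |$933.34 − $1,456.40| = $523.07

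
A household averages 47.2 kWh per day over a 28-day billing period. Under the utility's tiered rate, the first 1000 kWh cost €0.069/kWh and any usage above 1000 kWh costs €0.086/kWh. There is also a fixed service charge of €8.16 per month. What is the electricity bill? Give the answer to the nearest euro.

€105

Usage = 47.2 kWh/day × 28 days = 1321.6 kWh
First 1000 kWh × €0.069 = €69.00
Remaining 321.6 kWh × €0.086 = €27.66
Energy charge = €96.66; + service €8.16 = €104.82 ≈ €105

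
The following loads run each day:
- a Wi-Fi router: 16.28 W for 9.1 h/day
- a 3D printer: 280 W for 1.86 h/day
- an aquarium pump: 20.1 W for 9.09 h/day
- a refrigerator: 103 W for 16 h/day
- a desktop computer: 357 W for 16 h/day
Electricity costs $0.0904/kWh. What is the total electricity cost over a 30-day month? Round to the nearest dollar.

$22

Wi-Fi router: 16.28 W × 9.1 h × 30 d = 4,444 Wh = 4.444 kWh
3D printer: 280 W × 1.86 h × 30 d = 15,624 Wh = 15.62 kWh
aquarium pump: 20.1 W × 9.09 h × 30 d = 5,481 Wh = 5.481 kWh
refrigerator: 103 W × 16 h × 30 d = 49,440 Wh = 49.44 kWh
desktop computer: 357 W × 16 h × 30 d = 171,360 Wh = 171.4 kWh
Total energy = 4.444 + 15.62 + 5.481 + 49.44 + 171.4 = 246.3 kWh
Cost = 246.3 kWh × $0.0904 = $22.27 ≈ $22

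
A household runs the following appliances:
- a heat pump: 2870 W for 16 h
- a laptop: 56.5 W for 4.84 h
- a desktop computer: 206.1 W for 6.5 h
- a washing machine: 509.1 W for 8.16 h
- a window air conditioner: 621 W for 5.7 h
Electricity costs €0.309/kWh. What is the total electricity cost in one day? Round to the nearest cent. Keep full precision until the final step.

€17.07

heat pump: 2870 W × 16 h = 45,920 Wh = 45.92 kWh
laptop: 56.5 W × 4.84 h = 273 Wh = 0.2735 kWh
desktop computer: 206.1 W × 6.5 h = 1,340 Wh = 1.34 kWh
washing machine: 509.1 W × 8.16 h = 4,154 Wh = 4.154 kWh
window air conditioner: 621 W × 5.7 h = 3,540 Wh = 3.54 kWh
Total energy = 45.92 + 0.2735 + 1.34 + 4.154 + 3.54 = 55.23 kWh
Cost = 55.23 kWh × €0.309 = €17.07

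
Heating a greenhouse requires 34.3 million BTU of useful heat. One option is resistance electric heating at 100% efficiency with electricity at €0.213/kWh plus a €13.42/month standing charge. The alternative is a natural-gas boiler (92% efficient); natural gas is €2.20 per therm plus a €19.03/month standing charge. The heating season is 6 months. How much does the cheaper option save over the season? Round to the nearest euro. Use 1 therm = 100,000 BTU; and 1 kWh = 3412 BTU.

€1287

Heat load = 34.3 × 10⁶ BTU = 34,300,000 BTU
Gas: input = 34,300,000 / 0.92 = 37,282,609 BTU = 372.8 therm → 372.8 × €2.20 = €820.22; + 6 × €19.03 standing = €934.40
Electric: 34,300,000 BTU / 3412 = 10,050 kWh → × €0.213 = €2,141.24; + 6 × €13.42 standing = €2,221.76
Difference = |€934.40 − €2,221.76| = €1,287.36 ≈ €1287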